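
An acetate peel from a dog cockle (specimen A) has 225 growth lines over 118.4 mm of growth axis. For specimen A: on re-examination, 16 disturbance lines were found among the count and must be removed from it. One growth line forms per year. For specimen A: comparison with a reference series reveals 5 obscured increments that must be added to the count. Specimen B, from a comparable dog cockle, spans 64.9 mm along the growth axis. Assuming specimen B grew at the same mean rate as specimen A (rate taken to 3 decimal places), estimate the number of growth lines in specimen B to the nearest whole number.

117 growth lines

Specimen A: after corrections the count is 225 − 16 + 5 = 214 growth lines.
A: Extension rate ≈ 118.4 / 214 = 0.553 mm/year.
Specimen B: 64.9 mm / 0.553 mm per year = 117.36 years ≈ 117 growth lines.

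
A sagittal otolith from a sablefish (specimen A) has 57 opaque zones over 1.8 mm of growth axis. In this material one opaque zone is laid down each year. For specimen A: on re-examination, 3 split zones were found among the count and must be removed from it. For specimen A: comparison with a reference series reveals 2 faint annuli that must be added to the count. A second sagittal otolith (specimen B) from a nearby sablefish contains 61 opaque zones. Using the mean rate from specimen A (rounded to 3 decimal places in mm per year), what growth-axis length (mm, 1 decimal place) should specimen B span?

Specimen A: true opaque zone count = 57 − 3 + 2 = 56.
A: 1.8 mm over 56 years gives 1.8 / 56 ≈ 0.032 mm/year.
Length of B = 0.032 × 61 = 2.0 mm.

2.0 mm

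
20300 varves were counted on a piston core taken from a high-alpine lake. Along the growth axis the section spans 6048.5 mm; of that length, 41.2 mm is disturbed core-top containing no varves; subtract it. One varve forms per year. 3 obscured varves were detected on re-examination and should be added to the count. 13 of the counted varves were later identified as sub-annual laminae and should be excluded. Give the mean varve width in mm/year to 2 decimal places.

0.30 mm/year

Adjusted count: 20300 − 13 + 3 = 20290 varves.
The growth record spans 6048.5 − 41.2 = 6007.3 mm.
6007.3 mm over 20290 years gives 6007.3 / 20290 ≈ 0.30 mm/year.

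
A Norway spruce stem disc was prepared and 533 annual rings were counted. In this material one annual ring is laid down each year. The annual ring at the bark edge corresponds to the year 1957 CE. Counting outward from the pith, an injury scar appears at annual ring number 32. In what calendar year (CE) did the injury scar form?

The injury scar sits at annual ring 32 from the pith, so 533 − 32 = 501 annual rings formed after it.
The annual ring at the bark edge is 1957 CE, so the injury scar dates to 1957 − 501 = 1456 CE.

1456 CE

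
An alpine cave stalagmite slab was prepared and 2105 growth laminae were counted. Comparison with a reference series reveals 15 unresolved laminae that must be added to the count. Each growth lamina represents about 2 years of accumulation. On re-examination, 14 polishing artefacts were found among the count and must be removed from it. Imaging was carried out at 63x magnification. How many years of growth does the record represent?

Adjusted count: 2105 − 14 + 15 = 2106 growth laminae.
2106 growth laminae at 2 years each span 2106 × 2 = 4212 years.

4212 years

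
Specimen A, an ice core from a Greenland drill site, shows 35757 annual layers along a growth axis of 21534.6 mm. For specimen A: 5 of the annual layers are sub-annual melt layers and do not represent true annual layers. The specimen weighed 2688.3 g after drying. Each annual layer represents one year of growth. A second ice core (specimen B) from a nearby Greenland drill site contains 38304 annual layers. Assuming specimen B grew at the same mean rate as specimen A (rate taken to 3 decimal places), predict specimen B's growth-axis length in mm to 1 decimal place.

23059.0 mm

Specimen A: true annual layer count = 35757 − 5 = 35752.
A: Extension rate ≈ 21534.6 / 35752 = 0.602 mm/yr.
Length of B = 0.602 × 38304 = 23059.0 mm.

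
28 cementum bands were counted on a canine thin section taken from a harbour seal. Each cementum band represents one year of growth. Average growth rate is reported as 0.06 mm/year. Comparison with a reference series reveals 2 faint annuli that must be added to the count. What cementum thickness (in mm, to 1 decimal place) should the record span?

True cementum band count = 28 + 2 = 30.
Length ≈ 0.06 × 30 = 1.8 mm.

1.8 mm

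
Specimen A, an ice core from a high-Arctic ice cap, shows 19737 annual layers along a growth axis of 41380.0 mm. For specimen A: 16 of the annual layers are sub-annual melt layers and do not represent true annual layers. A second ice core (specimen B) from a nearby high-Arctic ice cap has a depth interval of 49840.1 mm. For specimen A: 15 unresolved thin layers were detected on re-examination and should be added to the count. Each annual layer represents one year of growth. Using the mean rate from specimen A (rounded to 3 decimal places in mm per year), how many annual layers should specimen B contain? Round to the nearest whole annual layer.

23767 annual layers

Specimen A: true annual layer count = 19737 − 16 + 15 = 19736.
A: Mean rate = 41380.0 mm / 19736 years ≈ 2.097 mm/yr.
For B, 49840.1 / 2.097 = 23767.33 years ≈ 23767 annual layers.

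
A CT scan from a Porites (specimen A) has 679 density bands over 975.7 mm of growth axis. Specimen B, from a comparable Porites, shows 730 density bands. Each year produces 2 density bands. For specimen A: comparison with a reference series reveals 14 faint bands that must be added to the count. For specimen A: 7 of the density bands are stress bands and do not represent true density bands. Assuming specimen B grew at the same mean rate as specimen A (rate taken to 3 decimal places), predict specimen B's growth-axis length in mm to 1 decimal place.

Specimen A: adjusted count: 679 − 7 + 14 = 686 density bands.
Specimen A: 686 density bands at 2 per year is 686 / 2 = 343 years.
A: 975.7 mm over 343 years gives 975.7 / 343 ≈ 2.845 mm/yr.
Specimen B: 730 density bands at 2 per year is 730 / 2 = 365 years. For B, 2.845 mm/year × 365 years = 1038.4 mm.

1038.4 mm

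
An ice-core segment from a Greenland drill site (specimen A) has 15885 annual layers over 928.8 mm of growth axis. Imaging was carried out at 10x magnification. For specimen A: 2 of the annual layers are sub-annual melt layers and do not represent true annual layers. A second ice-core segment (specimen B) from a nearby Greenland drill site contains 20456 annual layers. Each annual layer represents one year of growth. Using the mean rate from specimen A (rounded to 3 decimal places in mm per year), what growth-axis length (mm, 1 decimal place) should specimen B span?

1186.4 mm

Specimen A: adjusted count: 15885 − 2 = 15883 annual layers.
A: 928.8 mm over 15883 years gives 928.8 / 15883 ≈ 0.058 mm per year.
B's length ≈ 0.058 × 20456 = 1186.4 mm.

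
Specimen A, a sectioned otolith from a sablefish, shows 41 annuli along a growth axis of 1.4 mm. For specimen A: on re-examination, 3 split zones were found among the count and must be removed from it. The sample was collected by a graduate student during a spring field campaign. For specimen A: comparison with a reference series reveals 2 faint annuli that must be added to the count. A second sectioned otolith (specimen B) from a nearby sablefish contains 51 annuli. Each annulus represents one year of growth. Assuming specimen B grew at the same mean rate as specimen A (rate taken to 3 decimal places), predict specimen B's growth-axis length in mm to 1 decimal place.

Specimen A: after corrections the count is 41 − 3 + 2 = 40 annuli.
A: 1.4 mm over 40 years gives 1.4 / 40 ≈ 0.035 mm/yr.
B's length ≈ 0.035 × 51 = 1.8 mm.

1.8 mm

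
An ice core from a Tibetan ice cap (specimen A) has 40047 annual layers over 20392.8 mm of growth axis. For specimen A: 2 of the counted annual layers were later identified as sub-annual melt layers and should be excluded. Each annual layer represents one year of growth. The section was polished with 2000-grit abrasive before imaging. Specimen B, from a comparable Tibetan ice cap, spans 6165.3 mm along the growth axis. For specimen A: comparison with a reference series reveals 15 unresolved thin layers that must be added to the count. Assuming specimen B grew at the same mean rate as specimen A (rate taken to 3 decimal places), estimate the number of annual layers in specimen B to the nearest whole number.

12113 annual layers

Specimen A: true annual layer count = 40047 − 2 + 15 = 40060.
A: 20392.8 mm over 40060 years gives 20392.8 / 40060 ≈ 0.509 mm/year.
For B, 6165.3 / 0.509 = 12112.57 years ≈ 12113 annual layers.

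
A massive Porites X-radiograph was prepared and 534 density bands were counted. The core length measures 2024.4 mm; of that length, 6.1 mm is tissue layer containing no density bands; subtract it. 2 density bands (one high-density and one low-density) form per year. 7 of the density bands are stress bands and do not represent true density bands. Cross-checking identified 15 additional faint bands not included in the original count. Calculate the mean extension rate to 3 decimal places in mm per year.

7.448 mm per year

Adjusted count: 534 − 7 + 15 = 542 density bands.
Dividing by 2 density bands per year: 542 / 2 = 271 years.
The growth record spans 2024.4 − 6.1 = 2018.3 mm.
2018.3 mm over 271 years gives 2018.3 / 271 ≈ 7.448 mm per year.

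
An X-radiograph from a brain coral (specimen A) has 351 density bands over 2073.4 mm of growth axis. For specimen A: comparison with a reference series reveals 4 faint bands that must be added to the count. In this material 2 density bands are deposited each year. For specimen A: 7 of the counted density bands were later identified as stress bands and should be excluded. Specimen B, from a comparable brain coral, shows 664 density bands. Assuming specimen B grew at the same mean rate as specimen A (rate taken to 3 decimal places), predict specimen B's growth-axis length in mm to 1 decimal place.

Specimen A: adjusted count: 351 − 7 + 4 = 348 density bands.
Specimen A: 348 density bands at 2 per year is 348 / 2 = 174 years.
A: Extension rate ≈ 2073.4 / 174 = 11.916 mm per year.
Specimen B: with 2 density bands per year, 664 / 2 = 332 years. Length of B = 11.916 × 332 = 3956.1 mm.

3956.1 mm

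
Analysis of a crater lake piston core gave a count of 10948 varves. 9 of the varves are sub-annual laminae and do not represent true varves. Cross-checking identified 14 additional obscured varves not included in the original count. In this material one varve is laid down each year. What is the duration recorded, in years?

True varve count = 10948 − 9 + 14 = 10953.
With a one-to-one varve periodicity this is 10953 years.

10953 yr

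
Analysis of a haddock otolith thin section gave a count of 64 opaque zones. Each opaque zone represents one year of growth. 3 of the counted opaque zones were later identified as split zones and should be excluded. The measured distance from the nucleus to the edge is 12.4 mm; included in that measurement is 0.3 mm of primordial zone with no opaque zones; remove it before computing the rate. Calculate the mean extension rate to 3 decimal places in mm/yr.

Correcting the raw count gives 64 − 3 = 61 true opaque zones.
Net length = 12.4 − 0.3 = 12.1 mm.
Extension rate ≈ 12.1 / 61 = 0.198 mm/yr.

0.198 mm/yr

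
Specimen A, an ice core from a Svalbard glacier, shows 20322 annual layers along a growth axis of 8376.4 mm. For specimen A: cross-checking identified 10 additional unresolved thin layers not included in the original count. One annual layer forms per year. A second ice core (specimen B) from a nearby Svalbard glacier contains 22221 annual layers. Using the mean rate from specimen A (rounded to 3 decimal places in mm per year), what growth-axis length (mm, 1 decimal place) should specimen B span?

9155.1 mm

Specimen A: after corrections the count is 20322 + 10 = 20332 annual layers.
A: 8376.4 mm over 20332 years gives 8376.4 / 20332 ≈ 0.412 mm/yr.
Length of B = 0.412 × 22221 = 9155.1 mm.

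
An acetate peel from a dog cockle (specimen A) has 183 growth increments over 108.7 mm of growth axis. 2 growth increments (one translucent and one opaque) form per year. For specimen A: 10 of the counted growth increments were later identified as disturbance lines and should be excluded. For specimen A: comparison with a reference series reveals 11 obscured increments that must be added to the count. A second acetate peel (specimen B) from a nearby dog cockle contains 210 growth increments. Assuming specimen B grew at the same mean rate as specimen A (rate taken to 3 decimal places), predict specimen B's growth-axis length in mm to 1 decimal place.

124.1 mm

Specimen A: correcting the raw count gives 183 − 10 + 11 = 184 true growth increments.
Specimen A: 184 growth increments at 2 per year is 184 / 2 = 92 years.
A: 108.7 mm over 92 years gives 108.7 / 92 ≈ 1.182 mm per year.
Specimen B: dividing by 2 growth increments per year: 210 / 2 = 105 years. Length of B = 1.182 × 105 = 124.1 mm.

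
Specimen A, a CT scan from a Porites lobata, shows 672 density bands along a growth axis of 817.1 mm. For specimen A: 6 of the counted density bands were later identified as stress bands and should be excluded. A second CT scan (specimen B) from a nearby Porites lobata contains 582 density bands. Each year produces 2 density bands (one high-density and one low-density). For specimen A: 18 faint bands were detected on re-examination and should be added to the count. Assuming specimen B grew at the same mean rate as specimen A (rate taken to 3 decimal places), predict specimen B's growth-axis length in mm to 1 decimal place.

695.2 mm

Specimen A: true density band count = 672 − 6 + 18 = 684.
Specimen A: dividing by 2 density bands per year: 684 / 2 = 342 years.
A: Extension rate ≈ 817.1 / 342 = 2.389 mm/year.
Specimen B: 582 density bands at 2 per year is 582 / 2 = 291 years. B's length ≈ 2.389 × 291 = 695.2 mm.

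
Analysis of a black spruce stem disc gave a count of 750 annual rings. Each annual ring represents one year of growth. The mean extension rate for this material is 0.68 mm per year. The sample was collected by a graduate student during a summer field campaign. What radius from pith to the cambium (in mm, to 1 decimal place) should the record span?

510.0 mm

750 years of growth are recorded.
Predicted length = 0.68 mm/year × 750 years = 510.0 mm.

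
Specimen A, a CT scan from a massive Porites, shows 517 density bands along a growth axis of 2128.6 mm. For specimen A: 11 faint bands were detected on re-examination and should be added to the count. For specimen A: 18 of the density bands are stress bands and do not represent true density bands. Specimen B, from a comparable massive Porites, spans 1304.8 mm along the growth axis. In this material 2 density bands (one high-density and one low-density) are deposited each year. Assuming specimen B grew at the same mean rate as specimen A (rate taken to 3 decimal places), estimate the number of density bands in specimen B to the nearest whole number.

Specimen A: adjusted count: 517 − 18 + 11 = 510 density bands.
Specimen A: with 2 density bands per year, 510 / 2 = 255 years.
A: 2128.6 mm over 255 years gives 2128.6 / 255 ≈ 8.347 mm per year.
Specimen B: 1304.8 mm / 8.347 mm per year = 156.32 years; at 2 density bands per year that is 156.32 × 2 ≈ 313 density bands.

313 density bands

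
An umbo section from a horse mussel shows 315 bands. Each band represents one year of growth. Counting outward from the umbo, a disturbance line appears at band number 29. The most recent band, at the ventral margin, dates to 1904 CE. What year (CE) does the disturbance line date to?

315 − 29 = 286 bands lie beyond the disturbance line toward the ventral margin.
1904 − 286 = 1618 CE.

1618 CE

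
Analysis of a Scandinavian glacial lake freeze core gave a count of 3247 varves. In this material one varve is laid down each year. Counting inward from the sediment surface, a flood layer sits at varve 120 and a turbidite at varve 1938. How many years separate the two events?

1938 − 120 = 1818 varves lie between the two events.
One varve per year makes the interval 1818 years.

1818 yr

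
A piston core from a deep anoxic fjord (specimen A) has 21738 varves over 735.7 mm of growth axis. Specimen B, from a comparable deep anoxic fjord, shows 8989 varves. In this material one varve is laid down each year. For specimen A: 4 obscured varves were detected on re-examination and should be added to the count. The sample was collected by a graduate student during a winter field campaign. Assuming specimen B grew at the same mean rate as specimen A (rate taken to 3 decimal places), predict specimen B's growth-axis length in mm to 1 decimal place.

305.6 mm

Specimen A: adjusted count: 21738 + 4 = 21742 varves.
A: Extension rate ≈ 735.7 / 21742 = 0.034 mm/year.
B's length ≈ 0.034 × 8989 = 305.6 mm.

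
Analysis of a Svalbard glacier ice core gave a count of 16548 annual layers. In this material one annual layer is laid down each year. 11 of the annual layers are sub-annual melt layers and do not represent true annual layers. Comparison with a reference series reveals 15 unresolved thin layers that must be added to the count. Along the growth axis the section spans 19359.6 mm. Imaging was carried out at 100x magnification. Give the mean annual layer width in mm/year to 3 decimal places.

1.170 mm/year

True annual layer count = 16548 − 11 + 15 = 16552.
Mean rate = 19359.6 mm / 16552 years ≈ 1.170 mm/year.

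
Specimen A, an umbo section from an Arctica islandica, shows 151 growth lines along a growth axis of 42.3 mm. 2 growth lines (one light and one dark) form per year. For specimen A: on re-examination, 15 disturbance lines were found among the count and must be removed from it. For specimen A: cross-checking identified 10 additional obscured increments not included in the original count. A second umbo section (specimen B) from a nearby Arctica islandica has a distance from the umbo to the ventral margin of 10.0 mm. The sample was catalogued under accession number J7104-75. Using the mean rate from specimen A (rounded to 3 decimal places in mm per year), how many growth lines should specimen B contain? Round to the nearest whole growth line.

35 growth lines

Specimen A: after corrections the count is 151 − 15 + 10 = 146 growth lines.
Specimen A: dividing by 2 growth lines per year: 146 / 2 = 73 years.
A: Mean rate = 42.3 mm / 73 years ≈ 0.579 mm per year.
B spans 10.0 / 0.579 = 17.27 years; at 2 growth lines per year that is 17.27 × 2 ≈ 35 growth lines.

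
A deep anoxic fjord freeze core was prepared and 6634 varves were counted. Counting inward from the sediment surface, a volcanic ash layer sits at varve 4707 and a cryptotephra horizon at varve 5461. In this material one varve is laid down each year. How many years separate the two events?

The two markers are separated by 5461 − 4707 = 754 varves.
One varve per year makes the interval 754 years.

754 years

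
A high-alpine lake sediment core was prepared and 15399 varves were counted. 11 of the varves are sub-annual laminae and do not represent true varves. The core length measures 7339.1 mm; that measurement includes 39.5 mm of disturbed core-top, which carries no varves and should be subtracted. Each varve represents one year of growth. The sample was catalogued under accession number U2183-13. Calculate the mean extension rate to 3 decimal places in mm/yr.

0.474 mm/yr

True varve count = 15399 − 11 = 15388.
Removing the 39.5 mm offcut leaves 7339.1 − 39.5 = 7299.6 mm.
Extension rate ≈ 7299.6 / 15388 = 0.474 mm/yr.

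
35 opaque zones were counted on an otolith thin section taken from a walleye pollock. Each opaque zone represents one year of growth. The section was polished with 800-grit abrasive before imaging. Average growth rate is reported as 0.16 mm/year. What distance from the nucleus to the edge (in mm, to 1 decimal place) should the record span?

The record spans 35 years at 0.16 mm per year.
Predicted length = 0.16 mm/year × 35 years = 5.6 mm.

5.6 mm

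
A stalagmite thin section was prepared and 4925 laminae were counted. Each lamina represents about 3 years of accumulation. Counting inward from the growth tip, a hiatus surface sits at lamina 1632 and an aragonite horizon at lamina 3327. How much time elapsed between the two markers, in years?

The two markers are separated by 3327 − 1632 = 1695 laminae.
1695 laminae at 3 years each span 1695 × 3 = 5085 years.

5085 years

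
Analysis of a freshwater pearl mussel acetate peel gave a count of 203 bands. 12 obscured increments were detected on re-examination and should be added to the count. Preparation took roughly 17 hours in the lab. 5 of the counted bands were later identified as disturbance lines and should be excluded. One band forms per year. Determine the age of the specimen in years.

210 years

Correcting the raw count gives 203 − 5 + 12 = 210 true bands.
One band per year makes the duration 210 years.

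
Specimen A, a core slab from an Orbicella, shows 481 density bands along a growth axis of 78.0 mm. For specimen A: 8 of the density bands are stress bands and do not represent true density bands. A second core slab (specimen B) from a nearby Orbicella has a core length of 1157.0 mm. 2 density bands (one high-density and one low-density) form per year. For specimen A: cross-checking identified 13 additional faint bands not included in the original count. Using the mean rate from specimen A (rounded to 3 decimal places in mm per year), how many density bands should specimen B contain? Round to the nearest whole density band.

7209 density bands

Specimen A: true density band count = 481 − 8 + 13 = 486.
Specimen A: 486 density bands at 2 per year is 486 / 2 = 243 years.
A: Extension rate ≈ 78.0 / 243 = 0.321 mm/year.
B spans 1157.0 / 0.321 = 3604.36 years; at 2 density bands per year that is 3604.36 × 2 ≈ 7209 density bands.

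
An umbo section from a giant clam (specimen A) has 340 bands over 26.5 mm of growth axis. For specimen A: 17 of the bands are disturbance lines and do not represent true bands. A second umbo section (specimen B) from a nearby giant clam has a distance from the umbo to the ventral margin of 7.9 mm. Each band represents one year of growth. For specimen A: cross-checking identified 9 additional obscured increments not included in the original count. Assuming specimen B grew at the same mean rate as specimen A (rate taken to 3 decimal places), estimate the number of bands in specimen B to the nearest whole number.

Specimen A: true band count = 340 − 17 + 9 = 332.
A: Extension rate ≈ 26.5 / 332 = 0.080 mm/year.
For B, 7.9 / 0.080 = 98.75 years ≈ 99 bands.

99 bands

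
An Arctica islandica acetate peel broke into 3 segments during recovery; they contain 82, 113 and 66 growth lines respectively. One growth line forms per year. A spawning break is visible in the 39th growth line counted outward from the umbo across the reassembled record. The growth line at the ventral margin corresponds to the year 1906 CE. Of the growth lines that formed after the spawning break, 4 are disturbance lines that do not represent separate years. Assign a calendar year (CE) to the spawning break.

1688 CE

Total growth lines = 82 + 113 + 66 = 261.
The spawning break sits at growth line 39 from the umbo, so 261 − 39 = 222 growth lines formed after it.
222 − 4 false = 218 true growth lines after the spawning break.
Counting back 218 years from 1906 CE places the spawning break in 1906 − 218 = 1688 CE.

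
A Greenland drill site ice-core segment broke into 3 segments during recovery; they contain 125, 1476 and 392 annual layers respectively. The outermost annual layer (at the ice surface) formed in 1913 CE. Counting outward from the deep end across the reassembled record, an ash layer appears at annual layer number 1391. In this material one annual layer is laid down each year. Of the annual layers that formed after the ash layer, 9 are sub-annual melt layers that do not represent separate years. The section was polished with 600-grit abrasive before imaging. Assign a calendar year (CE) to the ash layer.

Total annual layers = 125 + 1476 + 392 = 1993.
1993 − 1391 = 602 annual layers lie beyond the ash layer toward the ice surface.
Removing the 9 false annual layers leaves 602 − 9 = 593 true annual layers beyond the ash layer.
1913 − 593 = 1320 CE.

1320 CE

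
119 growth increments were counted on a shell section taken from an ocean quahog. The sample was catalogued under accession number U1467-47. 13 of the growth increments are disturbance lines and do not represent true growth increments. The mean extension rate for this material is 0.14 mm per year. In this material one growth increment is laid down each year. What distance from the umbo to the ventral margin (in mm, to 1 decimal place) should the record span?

14.8 mm

Correcting the raw count gives 119 − 13 = 106 true growth increments.
Length ≈ 0.14 × 106 = 14.8 mm.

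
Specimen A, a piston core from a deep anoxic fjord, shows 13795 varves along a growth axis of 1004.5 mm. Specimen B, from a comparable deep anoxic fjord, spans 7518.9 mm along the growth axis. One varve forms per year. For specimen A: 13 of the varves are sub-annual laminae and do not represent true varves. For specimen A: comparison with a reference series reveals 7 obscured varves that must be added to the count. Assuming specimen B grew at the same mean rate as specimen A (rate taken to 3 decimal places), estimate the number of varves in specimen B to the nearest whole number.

Specimen A: correcting the raw count gives 13795 − 13 + 7 = 13789 true varves.
A: Extension rate ≈ 1004.5 / 13789 = 0.073 mm/yr.
B spans 7518.9 / 0.073 = 102998.63 years ≈ 102999 varves.

102999 varves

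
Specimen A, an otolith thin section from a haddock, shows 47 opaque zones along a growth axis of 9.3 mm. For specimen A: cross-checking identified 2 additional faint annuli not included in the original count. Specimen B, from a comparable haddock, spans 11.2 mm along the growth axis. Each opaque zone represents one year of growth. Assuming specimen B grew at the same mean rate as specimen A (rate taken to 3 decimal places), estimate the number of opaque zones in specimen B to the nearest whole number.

59 opaque zones

Specimen A: true opaque zone count = 47 + 2 = 49.
A: Mean rate = 9.3 mm / 49 years ≈ 0.190 mm per year.
For B, 11.2 / 0.190 = 58.95 years ≈ 59 opaque zones.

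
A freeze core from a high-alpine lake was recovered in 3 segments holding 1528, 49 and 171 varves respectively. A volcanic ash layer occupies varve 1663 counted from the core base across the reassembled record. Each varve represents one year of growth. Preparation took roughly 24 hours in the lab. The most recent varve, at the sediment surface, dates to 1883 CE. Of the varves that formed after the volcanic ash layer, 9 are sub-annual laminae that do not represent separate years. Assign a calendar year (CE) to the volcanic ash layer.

Total varves = 1528 + 49 + 171 = 1748.
The volcanic ash layer sits at varve 1663 from the core base, so 1748 − 1663 = 85 varves formed after it.
85 − 9 false = 76 true varves after the volcanic ash layer.
Counting back 76 years from 1883 CE places the volcanic ash layer in 1883 − 76 = 1807 CE.

1807 CE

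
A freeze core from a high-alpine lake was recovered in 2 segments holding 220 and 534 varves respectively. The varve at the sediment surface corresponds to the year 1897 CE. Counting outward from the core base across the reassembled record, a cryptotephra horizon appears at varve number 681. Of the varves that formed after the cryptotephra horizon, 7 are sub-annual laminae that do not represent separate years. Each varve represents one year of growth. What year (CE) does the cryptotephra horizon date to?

1831 CE

Total varves = 220 + 534 = 754.
The cryptotephra horizon sits at varve 681 from the core base, so 754 − 681 = 73 varves formed after it.
Removing the 7 false varves leaves 73 − 7 = 66 true varves beyond the cryptotephra horizon.
The varve at the sediment surface is 1897 CE, so the cryptotephra horizon dates to 1897 − 66 = 1831 CE.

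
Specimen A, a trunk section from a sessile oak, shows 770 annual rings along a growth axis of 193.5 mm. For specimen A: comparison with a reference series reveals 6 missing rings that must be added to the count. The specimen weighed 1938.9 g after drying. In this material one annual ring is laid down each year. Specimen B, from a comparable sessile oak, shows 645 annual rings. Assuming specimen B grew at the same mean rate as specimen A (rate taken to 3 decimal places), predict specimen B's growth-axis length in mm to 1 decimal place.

Specimen A: correcting the raw count gives 770 + 6 = 776 true annual rings.
A: Mean rate = 193.5 mm / 776 years ≈ 0.249 mm per year.
For B, 0.249 mm/year × 645 years = 160.6 mm.

160.6 mm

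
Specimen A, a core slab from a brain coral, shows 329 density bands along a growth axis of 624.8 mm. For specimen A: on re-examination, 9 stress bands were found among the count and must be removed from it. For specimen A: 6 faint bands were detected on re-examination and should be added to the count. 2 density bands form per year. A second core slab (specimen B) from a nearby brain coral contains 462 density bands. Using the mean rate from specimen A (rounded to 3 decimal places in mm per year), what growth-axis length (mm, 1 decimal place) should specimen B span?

Specimen A: correcting the raw count gives 329 − 9 + 6 = 326 true density bands.
Specimen A: dividing by 2 density bands per year: 326 / 2 = 163 years.
A: 624.8 mm over 163 years gives 624.8 / 163 ≈ 3.833 mm per year.
Specimen B: with 2 density bands per year, 462 / 2 = 231 years. Length of B = 3.833 × 231 = 885.4 mm.

885.4 mm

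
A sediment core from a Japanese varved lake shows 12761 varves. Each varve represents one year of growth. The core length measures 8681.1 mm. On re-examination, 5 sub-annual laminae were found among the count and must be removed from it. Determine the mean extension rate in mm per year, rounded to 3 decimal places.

0.681 mm per year

True varve count = 12761 − 5 = 12756.
Mean rate = 8681.1 mm / 12756 years ≈ 0.681 mm per year.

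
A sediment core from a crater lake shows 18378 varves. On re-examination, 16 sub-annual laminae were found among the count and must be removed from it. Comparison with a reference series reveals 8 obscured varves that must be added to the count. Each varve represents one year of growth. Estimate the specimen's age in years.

18370 years

True varve count = 18378 − 16 + 8 = 18370.
With a one-to-one varve periodicity this is 18370 years.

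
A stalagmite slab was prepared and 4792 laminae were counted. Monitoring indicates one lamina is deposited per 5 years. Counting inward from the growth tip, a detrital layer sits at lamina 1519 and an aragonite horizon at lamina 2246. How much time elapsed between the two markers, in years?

3635 years

Separation: 2246 − 1519 = 727 laminae.
At 5 years per lamina, 727 × 5 = 3635 years.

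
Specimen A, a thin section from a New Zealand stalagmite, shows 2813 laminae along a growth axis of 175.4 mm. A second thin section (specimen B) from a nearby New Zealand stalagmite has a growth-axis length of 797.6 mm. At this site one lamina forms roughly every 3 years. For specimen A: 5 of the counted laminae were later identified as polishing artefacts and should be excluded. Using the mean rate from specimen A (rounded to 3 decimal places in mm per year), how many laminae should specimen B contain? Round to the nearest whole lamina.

12660 laminae

Specimen A: after corrections the count is 2813 − 5 = 2808 laminae.
Specimen A: multiplying by 3 years per lamina: 2808 × 3 = 8424 years.
A: Extension rate ≈ 175.4 / 8424 = 0.021 mm/year.
For B, 797.6 / 0.021 = 37980.95 years; at 3 years per lamina that is 37980.95 / 3 ≈ 12660 laminae.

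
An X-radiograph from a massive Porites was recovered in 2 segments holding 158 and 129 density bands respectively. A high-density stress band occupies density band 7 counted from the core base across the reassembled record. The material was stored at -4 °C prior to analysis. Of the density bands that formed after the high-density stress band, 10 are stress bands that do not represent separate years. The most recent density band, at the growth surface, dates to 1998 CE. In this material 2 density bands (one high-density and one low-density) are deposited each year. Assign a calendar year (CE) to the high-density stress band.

1863 CE

Total density bands = 158 + 129 = 287.
Between density band 7 and the growth surface there are 287 − 7 = 280 density bands.
280 − 10 false = 270 true density bands after the high-density stress band.
Dividing by 2 density bands per year: 270 / 2 = 135 years.
1998 − 135 = 1863 CE.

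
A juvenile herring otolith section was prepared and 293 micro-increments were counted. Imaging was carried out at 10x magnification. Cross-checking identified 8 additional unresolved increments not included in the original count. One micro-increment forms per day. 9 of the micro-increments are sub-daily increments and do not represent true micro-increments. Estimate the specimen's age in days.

Adjusted count: 293 − 9 + 8 = 292 micro-increments.
At one micro-increment per day, that is 292 days.

292 days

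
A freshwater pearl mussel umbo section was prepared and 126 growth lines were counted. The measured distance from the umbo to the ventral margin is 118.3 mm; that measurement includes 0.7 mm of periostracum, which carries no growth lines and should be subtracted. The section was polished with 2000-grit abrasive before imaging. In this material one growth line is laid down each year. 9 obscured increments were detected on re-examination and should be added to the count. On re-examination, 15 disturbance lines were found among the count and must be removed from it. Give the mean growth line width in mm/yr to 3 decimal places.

0.980 mm/yr

Adjusted count: 126 − 15 + 9 = 120 growth lines.
Net length = 118.3 − 0.7 = 117.6 mm.
Extension rate ≈ 117.6 / 120 = 0.980 mm/yr.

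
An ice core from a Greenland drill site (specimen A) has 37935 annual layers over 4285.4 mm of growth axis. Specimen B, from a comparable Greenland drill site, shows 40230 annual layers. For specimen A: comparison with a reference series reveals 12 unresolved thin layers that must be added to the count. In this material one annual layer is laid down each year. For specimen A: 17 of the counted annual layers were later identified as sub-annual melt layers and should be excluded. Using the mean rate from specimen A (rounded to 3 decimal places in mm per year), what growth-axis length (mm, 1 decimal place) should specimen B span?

Specimen A: after corrections the count is 37935 − 17 + 12 = 37930 annual layers.
A: 4285.4 mm over 37930 years gives 4285.4 / 37930 ≈ 0.113 mm/yr.
B's length ≈ 0.113 × 40230 = 4546.0 mm.

4546.0 mm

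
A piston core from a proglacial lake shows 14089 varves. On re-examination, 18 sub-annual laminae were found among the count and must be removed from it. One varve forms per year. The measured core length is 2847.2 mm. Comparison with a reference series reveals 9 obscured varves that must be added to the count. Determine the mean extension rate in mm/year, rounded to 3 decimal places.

0.202 mm/year

True varve count = 14089 − 18 + 9 = 14080.
Mean rate = 2847.2 mm / 14080 years ≈ 0.202 mm/year.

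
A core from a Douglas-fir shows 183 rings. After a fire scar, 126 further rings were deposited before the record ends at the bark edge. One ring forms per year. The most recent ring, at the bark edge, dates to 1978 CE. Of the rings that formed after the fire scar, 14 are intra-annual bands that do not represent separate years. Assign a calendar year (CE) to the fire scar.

126 rings post-date the fire scar.
Excluding 14 false rings: 126 − 14 = 112.
1978 − 112 = 1866 CE.

1866 CE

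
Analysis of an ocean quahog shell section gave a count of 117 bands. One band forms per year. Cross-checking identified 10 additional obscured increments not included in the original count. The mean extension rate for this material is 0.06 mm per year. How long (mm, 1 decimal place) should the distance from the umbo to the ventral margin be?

7.6 mm

Correcting the raw count gives 117 + 10 = 127 true bands.
Length ≈ 0.06 × 127 = 7.6 mm.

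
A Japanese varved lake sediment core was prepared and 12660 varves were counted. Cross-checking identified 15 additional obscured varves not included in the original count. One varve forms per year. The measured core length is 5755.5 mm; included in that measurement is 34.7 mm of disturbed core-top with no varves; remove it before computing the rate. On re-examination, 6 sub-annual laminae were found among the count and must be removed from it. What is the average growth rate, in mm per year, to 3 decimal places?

True varve count = 12660 − 6 + 15 = 12669.
The growth record spans 5755.5 − 34.7 = 5720.8 mm.
Extension rate ≈ 5720.8 / 12669 = 0.452 mm per year.

0.452 mm per year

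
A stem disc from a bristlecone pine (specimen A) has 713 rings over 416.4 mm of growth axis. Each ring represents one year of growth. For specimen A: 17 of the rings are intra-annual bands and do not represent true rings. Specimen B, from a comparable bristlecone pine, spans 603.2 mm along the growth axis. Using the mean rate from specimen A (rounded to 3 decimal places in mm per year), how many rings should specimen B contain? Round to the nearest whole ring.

Specimen A: true ring count = 713 − 17 = 696.
A: Extension rate ≈ 416.4 / 696 = 0.598 mm/yr.
B spans 603.2 / 0.598 = 1008.70 years ≈ 1009 rings.

1009 rings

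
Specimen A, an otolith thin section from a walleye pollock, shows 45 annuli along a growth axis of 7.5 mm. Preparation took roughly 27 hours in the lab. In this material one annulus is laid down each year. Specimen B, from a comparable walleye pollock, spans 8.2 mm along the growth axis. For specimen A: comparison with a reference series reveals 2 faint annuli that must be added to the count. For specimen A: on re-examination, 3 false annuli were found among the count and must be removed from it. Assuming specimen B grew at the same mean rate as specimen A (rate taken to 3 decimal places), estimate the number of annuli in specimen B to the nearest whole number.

Specimen A: true annulus count = 45 − 3 + 2 = 44.
A: Extension rate ≈ 7.5 / 44 = 0.170 mm/year.
B spans 8.2 / 0.170 = 48.24 years ≈ 48 annuli.

48 annuli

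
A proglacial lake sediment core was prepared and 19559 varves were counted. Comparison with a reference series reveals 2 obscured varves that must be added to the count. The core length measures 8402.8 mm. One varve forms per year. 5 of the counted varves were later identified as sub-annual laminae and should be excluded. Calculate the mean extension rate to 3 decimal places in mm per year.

Adjusted count: 19559 − 5 + 2 = 19556 varves.
8402.8 mm over 19556 years gives 8402.8 / 19556 ≈ 0.430 mm per year.

0.430 mm per year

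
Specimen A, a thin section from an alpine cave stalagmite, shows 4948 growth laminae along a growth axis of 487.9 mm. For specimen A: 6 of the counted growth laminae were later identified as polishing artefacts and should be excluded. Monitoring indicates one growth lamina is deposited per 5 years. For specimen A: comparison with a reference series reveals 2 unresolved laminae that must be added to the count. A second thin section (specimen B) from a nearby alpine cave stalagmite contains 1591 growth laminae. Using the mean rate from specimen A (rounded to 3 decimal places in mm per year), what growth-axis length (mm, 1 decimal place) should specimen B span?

Specimen A: correcting the raw count gives 4948 − 6 + 2 = 4944 true growth laminae.
Specimen A: at 5 years per growth lamina, 4944 × 5 = 24720 years.
A: Mean rate = 487.9 mm / 24720 years ≈ 0.020 mm/year.
Specimen B: at 5 years per growth lamina, 1591 × 5 = 7955 years. B's length ≈ 0.020 × 7955 = 159.1 mm.

159.1 mm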